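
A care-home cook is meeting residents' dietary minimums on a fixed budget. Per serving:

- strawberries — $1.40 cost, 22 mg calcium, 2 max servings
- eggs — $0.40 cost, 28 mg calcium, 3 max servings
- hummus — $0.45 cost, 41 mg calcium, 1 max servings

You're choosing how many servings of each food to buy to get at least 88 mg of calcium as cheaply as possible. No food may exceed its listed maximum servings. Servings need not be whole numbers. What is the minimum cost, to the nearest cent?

$1.12

Cost per mg of calcium: hummus $0.0110, eggs $0.0143, strawberries $0.0636.
Take 1 serving of hummus: +41.0 mg calcium for $0.45 (total $0.45, still need 47.0 mg).
Take 1.679 servings of eggs: +47.0 mg calcium for $0.67 (total $1.12, still need 0.0 mg).
Greedy by cheapest-per-mg is optimal for a single linear constraint, so the minimum cost is $1.12.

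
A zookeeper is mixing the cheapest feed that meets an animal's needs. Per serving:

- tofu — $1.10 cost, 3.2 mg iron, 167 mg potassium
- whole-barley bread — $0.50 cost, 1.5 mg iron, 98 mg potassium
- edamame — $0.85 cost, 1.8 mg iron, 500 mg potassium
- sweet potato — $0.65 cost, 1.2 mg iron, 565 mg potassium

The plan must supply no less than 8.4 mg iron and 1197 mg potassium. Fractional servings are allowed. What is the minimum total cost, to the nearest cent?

$3.13

The cheapest plan sits at a corner of the feasible region — with two constraints it uses at most two foods.
tofu only: max(8.4/3.2, 1197/167) = 7.168 servings → $7.88.
whole-barley bread only: max(8.4/1.5, 1197/98) = 12.21 servings → $6.11.
edamame only: max(8.4/1.8, 1197/500) = 4.667 servings → $3.97.
sweet potato only: max(8.4/1.2, 1197/565) = 7 servings → $4.55.
tofu + whole-barley bread with both targets exact would need a negative amount; discard.
tofu + edamame with both tight: 1.574 servings and 1.868 servings → $3.32.
tofu + sweet potato with both tight: 2.059 servings and 1.51 servings → $3.25.
whole-barley bread + edamame with both tight: 3.566 servings and 1.695 servings → $3.22.
whole-barley bread + sweet potato with both tight: 4.534 servings and 1.332 servings → $3.13.
edamame + sweet potato: intersection lies outside the first quadrant.
Cheapest feasible corner: $3.13.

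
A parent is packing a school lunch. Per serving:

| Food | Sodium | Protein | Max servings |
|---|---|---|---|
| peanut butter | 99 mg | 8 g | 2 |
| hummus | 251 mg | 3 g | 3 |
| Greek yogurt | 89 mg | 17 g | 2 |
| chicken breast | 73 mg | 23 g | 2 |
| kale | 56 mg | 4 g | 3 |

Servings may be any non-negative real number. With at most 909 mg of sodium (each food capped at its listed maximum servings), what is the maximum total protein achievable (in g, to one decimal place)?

110.6 g

Protein per mg sodium: chicken breast 0.3151, Greek yogurt 0.191, peanut butter 0.08081, kale 0.07143, hummus 0.01195.
Take 2 servings of chicken breast: uses 146 mg sodium, +46.0 g protein (running total 46.0 g).
Take 2 servings of Greek yogurt: uses 178 mg sodium, +34.0 g protein (running total 80.0 g).
Take 2 servings of peanut butter: uses 198 mg sodium, +16.0 g protein (running total 96.0 g).
Take 3 servings of kale: uses 168 mg sodium, +12.0 g protein (running total 108.0 g).
Take 0.8725 servings of hummus: uses 219 mg sodium, +2.6 g protein (running total 110.6 g).
Filling greedily by protein-per-mg sodium is optimal for one linear limit, giving 110.6 g.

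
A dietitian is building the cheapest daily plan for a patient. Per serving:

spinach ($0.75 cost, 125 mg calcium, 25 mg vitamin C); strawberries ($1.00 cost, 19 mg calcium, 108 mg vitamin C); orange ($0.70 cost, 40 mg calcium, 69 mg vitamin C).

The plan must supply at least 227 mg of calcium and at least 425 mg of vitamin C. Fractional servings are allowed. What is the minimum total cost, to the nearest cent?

A basic optimal solution has at most two foods positive. Try each food alone and each pair with both targets met exactly.
spinach only: max(227/125, 425/25) = 17 servings → $12.75.
strawberries only: max(227/19, 425/108) = 11.95 servings → $11.95.
orange only: max(227/40, 425/69) = 6.159 servings → $4.31.
spinach + strawberries with both tight: 1.262 servings and 3.643 servings → $4.59.
spinach + orange with both targets exact would need a negative amount; discard.
strawberries + orange with both tight: 0.4443 servings and 5.464 servings → $4.27.
The minimum over all feasible corners is $4.27.

$4.27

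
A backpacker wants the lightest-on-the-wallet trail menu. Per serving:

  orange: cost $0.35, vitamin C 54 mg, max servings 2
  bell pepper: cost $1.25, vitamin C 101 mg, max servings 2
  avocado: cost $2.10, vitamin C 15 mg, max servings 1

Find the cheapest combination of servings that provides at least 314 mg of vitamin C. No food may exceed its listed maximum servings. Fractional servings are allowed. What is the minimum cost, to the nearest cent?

Cost per mg of vitamin C: orange $0.0065, bell pepper $0.0124, avocado $0.1400.
Take 2 servings of orange: +108.0 mg vitamin C for $0.70 (total $0.70, still need 206.0 mg).
Take 2 servings of bell pepper: +202.0 mg vitamin C for $2.50 (total $3.20, still need 4.0 mg).
Take 0.2667 servings of avocado: +4.0 mg vitamin C for $0.56 (total $3.76, still need 0.0 mg).
Greedy by cheapest-per-mg is optimal for a single linear constraint, so the minimum cost is $3.76.

$3.76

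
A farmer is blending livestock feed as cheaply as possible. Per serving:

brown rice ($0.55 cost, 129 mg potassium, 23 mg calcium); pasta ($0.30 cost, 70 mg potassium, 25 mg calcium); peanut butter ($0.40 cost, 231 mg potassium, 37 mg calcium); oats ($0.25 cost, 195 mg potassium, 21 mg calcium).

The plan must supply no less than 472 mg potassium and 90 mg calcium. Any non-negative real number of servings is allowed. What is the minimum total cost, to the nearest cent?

A basic optimal solution has at most two foods positive. Try each food alone and each pair with both targets met exactly.
brown rice only: max(472/129, 90/23) = 3.913 servings → $2.15.
pasta only: max(472/70, 90/25) = 6.743 servings → $2.02.
peanut butter only: max(472/231, 90/37) = 2.432 servings → $0.97.
oats only: max(472/195, 90/21) = 4.286 servings → $1.07.
brown rice + pasta with both tight: 3.406 servings and 0.4669 servings → $2.01.
brown rice + peanut butter: intersection lies outside the first quadrant.
brown rice + oats: the both-tight solution has a negative serving — not a feasible corner.
pasta + peanut butter with both tight: 1.044 servings and 1.727 servings → $1.00.
pasta + oats with both tight: 2.243 servings and 1.615 servings → $1.08.
peanut butter + oats: the both-tight solution has a negative serving — not a feasible corner.
So the least-cost plan costs $0.97.

$0.97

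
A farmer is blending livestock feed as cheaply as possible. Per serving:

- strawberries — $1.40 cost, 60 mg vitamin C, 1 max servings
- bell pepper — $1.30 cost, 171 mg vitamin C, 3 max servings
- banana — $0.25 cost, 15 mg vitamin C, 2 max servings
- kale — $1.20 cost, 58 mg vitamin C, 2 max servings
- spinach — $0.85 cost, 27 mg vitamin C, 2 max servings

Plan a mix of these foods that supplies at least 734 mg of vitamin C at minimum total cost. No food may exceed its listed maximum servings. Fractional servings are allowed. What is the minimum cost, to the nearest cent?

Cost per mg of vitamin C: bell pepper $0.0076, banana $0.0167, kale $0.0207, strawberries $0.0233, spinach $0.0315.
Take 3 servings of bell pepper: +513.0 mg vitamin C for $3.90 (total $3.90, still need 221.0 mg).
Take 2 servings of banana: +30.0 mg vitamin C for $0.50 (total $4.40, still need 191.0 mg).
Take 2 servings of kale: +116.0 mg vitamin C for $2.40 (total $6.80, still need 75.0 mg).
Take 1 serving of strawberries: +60.0 mg vitamin C for $1.40 (total $8.20, still need 15.0 mg).
Take 0.5556 servings of spinach: +15.0 mg vitamin C for $0.47 (total $8.67, still need 0.0 mg).
Filling from the cheapest source first is optimal under one linear minimum: $8.67.

$8.67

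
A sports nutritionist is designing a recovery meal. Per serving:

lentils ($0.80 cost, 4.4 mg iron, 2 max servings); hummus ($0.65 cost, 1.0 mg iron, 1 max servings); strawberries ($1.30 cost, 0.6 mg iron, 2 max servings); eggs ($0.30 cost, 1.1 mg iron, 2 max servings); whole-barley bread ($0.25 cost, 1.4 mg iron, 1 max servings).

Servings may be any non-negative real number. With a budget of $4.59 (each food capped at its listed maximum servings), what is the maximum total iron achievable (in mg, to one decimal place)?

Iron per dollar: whole-barley bread 5.6, lentils 5.5, eggs 3.667, hummus 1.538, strawberries 0.4615.
Take 1 serving of whole-barley bread: spends $0.25, +1.4 mg iron (running total 1.4 mg).
Take 2 servings of lentils: spends $1.60, +8.8 mg iron (running total 10.2 mg).
Take 2 servings of eggs: spends $0.60, +2.2 mg iron (running total 12.4 mg).
Take 1 serving of hummus: spends $0.65, +1.0 mg iron (running total 13.4 mg).
Take 1.146 servings of strawberries: spends $1.49, +0.7 mg iron (running total 14.1 mg).
Greedy by best ratio exhausts the cost allowance optimally: 14.1 mg.

14.1 mg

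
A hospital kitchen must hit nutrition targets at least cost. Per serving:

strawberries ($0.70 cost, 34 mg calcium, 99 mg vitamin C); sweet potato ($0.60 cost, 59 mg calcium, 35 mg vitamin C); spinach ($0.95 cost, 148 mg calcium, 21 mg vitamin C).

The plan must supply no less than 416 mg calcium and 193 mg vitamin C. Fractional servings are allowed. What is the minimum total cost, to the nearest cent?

$3.36

strawberries only: max(416/34, 193/99) = 12.24 servings → $8.56.
sweet potato only: max(416/59, 193/35) = 7.051 servings → $4.23.
spinach only: max(416/148, 193/21) = 9.19 servings → $8.73.
strawberries + sweet potato: the both-tight solution has a negative serving — not a feasible corner.
strawberries + spinach with both tight: 1.423 servings and 2.484 servings → $3.36.
sweet potato + spinach with both tight: 5.031 servings and 0.8051 servings → $3.78.
So the least-cost plan costs $3.36.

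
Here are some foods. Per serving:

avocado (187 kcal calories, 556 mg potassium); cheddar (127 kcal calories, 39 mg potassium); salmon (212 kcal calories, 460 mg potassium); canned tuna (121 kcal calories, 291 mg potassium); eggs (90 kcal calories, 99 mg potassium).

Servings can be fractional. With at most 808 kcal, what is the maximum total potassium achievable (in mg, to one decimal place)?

2402.4 mg

Potassium per kcal: avocado 2.973, canned tuna 2.405, salmon 2.17, eggs 1.1, cheddar 0.3071.
With no serving limits, spend the whole calories allowance on avocado: 808 kcal / 187 kcal × 556 mg = 2402.4 mg.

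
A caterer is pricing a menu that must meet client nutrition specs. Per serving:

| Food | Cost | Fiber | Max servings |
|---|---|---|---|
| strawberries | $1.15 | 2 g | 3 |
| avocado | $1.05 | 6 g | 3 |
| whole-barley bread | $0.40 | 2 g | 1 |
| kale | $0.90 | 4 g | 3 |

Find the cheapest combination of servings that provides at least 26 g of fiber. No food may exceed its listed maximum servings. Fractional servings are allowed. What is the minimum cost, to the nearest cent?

Cost per g of fiber: avocado $0.1750, whole-barley bread $0.2000, kale $0.2250, strawberries $0.5750.
Take 3 servings of avocado: +18.0 g fiber for $3.15 (total $3.15, still need 8.0 g).
Take 1 serving of whole-barley bread: +2.0 g fiber for $0.40 (total $3.55, still need 6.0 g).
Take 1.5 servings of kale: +6.0 g fiber for $1.35 (total $4.90, still need 0.0 g).
Filling from the cheapest source first is optimal under one linear minimum: $4.90.

$4.90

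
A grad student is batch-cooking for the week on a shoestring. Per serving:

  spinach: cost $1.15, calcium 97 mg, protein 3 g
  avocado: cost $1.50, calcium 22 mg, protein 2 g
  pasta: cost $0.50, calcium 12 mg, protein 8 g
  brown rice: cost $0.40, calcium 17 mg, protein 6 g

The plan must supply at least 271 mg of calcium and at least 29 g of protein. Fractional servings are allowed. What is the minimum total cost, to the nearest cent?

$3.96

The cheapest plan sits at a corner of the feasible region — with two constraints it uses at most two foods.
spinach only: max(271/97, 29/3) = 9.667 servings → $11.12.
avocado only: max(271/22, 29/2) = 14.5 servings → $21.75.
pasta only: max(271/12, 29/8) = 22.58 servings → $11.29.
brown rice only: max(271/17, 29/6) = 15.94 servings → $6.38.
spinach + avocado with both targets exact would need a negative amount; discard.
spinach + pasta with both tight: 2.459 servings and 2.703 servings → $4.18.
spinach + brown rice with both tight: 2.134 servings and 3.766 servings → $3.96.
avocado + pasta with both tight: 11.97 servings and 0.6316 servings → $18.28.
avocado + brown rice with both tight: 11.56 servings and 0.9796 servings → $17.73.
pasta + brown rice: intersection lies outside the first quadrant.
Cheapest feasible corner: $3.96.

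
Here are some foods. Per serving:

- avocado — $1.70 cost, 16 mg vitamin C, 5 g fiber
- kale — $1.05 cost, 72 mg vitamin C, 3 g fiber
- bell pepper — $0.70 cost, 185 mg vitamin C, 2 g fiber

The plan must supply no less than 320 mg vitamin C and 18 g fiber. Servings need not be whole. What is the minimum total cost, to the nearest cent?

$6.15

This is a tiny linear program; its minimum lies at a vertex of the feasible set. List the vertices and price them.
avocado only: max(320/16, 18/5) = 20 servings → $34.00.
kale only: max(320/72, 18/3) = 6 servings → $6.30.
bell pepper only: max(320/185, 18/2) = 9 servings → $6.30.
avocado + kale with both tight: 1.077 servings and 4.205 servings → $6.25.
avocado + bell pepper with both tight: 3.012 servings and 1.469 servings → $6.15.
kale + bell pepper: intersection lies outside the first quadrant.
Cheapest feasible corner: $6.15.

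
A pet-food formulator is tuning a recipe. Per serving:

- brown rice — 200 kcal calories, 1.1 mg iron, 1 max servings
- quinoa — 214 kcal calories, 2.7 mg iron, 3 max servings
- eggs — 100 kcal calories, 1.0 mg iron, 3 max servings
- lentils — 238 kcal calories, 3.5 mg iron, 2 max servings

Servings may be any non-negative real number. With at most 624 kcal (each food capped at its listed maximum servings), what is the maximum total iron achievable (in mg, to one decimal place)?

Iron per kcal: lentils 0.01471, quinoa 0.01262, eggs 0.01, brown rice 0.0055.
Take 2 servings of lentils: uses 476 kcal, +7.0 mg iron (running total 7.0 mg).
Take 0.6916 servings of quinoa: uses 148 kcal, +1.9 mg iron (running total 8.9 mg).
Greedy by best ratio exhausts the calories allowance optimally: 8.9 mg.

8.9 mg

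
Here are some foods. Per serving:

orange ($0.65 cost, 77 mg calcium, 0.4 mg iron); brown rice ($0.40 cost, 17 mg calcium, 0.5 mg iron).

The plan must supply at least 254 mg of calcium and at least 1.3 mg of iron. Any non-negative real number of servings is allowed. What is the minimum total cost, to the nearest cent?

Minimising a linear cost over {calcium ≥ 254, iron ≥ 1.3, servings ≥ 0} — the optimum is at a vertex, using one or two foods.
orange only: max(254/77, 1.3/0.4) = 3.299 servings → $2.14.
brown rice only: max(254/17, 1.3/0.5) = 14.94 servings → $5.98.
orange + brown rice: the both-tight solution has a negative serving — not a feasible corner.
Cheapest feasible corner: $2.14.

$2.14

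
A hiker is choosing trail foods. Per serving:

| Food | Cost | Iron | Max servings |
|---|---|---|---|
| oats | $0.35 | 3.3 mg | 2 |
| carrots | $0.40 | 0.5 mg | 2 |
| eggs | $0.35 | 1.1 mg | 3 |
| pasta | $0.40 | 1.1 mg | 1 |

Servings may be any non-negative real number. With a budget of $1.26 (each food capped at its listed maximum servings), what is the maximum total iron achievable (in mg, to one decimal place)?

Iron per dollar: oats 9.429, eggs 3.143, pasta 2.75, carrots 1.25.
Take 2 servings of oats: spends $0.70, +6.6 mg iron (running total 6.6 mg).
Take 1.6 servings of eggs: spends $0.56, +1.8 mg iron (running total 8.4 mg).
Filling greedily by iron-per-dollar is optimal for one linear limit, giving 8.4 mg.

8.4 mg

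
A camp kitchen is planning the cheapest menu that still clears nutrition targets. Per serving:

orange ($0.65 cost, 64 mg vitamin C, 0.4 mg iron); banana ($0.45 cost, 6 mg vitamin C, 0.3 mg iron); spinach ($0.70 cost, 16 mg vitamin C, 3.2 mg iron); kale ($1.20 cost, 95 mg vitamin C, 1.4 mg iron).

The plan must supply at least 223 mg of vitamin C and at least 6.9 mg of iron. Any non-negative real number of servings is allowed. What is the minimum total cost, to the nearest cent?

$3.22

An LP optimum is at a vertex; with two nutrient constraints at most two foods are used. Check each candidate.
orange only: max(223/64, 6.9/0.4) = 17.25 servings → $11.21.
banana only: max(223/6, 6.9/0.3) = 37.17 servings → $16.73.
spinach only: max(223/16, 6.9/3.2) = 13.94 servings → $9.76.
kale only: max(223/95, 6.9/1.4) = 4.929 servings → $5.91.
orange + banana with both tight: 1.518 servings and 20.98 servings → $10.43.
orange + spinach with both tight: 3.04 servings and 1.776 servings → $3.22.
orange + kale: intersection lies outside the first quadrant.
banana + spinach with both targets exact would need a negative amount; discard.
banana + kale with both tight: 17.08 servings and 1.269 servings → $9.21.
spinach + kale with both tight: 1.219 servings and 2.142 servings → $3.42.
So the least-cost plan costs $3.22.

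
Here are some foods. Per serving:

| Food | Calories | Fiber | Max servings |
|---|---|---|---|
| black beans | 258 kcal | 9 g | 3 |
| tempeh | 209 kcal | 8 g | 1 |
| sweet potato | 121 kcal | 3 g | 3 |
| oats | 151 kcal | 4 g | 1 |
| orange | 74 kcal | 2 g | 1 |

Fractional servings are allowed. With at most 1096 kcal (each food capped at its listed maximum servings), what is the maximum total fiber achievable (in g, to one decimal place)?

Fiber per kcal: tempeh 0.03828, black beans 0.03488, orange 0.02703, oats 0.02649, sweet potato 0.02479.
Take 1 serving of tempeh: uses 209 kcal, +8.0 g fiber (running total 8.0 g).
Take 3 servings of black beans: uses 774 kcal, +27.0 g fiber (running total 35.0 g).
Take 1 serving of orange: uses 74 kcal, +2.0 g fiber (running total 37.0 g).
Take 0.2583 servings of oats: uses 39 kcal, +1.0 g fiber (running total 38.0 g).
Greedy by best ratio exhausts the calories allowance optimally: 38.0 g.

38.0 g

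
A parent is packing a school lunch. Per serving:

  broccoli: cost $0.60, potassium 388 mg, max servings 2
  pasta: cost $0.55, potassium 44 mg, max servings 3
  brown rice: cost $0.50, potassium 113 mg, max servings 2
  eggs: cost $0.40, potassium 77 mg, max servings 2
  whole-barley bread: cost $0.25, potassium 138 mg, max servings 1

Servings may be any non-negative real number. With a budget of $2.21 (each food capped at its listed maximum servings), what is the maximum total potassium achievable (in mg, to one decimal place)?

Potassium per dollar: broccoli 646.7, whole-barley bread 552, brown rice 226, eggs 192.5, pasta 80.
Take 2 servings of broccoli: spends $1.20, +776.0 mg potassium (running total 776.0 mg).
Take 1 serving of whole-barley bread: spends $0.25, +138.0 mg potassium (running total 914.0 mg).
Take 1.52 servings of brown rice: spends $0.76, +171.8 mg potassium (running total 1085.8 mg).
Greedy by best ratio exhausts the cost allowance optimally: 1085.8 mg.

1085.8 mg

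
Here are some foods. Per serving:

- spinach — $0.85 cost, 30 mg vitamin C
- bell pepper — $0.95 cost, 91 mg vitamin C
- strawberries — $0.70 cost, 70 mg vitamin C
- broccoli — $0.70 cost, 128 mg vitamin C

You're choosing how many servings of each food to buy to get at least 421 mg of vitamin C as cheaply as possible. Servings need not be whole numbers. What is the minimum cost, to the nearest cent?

$2.30

Cost per mg of vitamin C: broccoli $0.0055, strawberries $0.0100, bell pepper $0.0104, spinach $0.0283.
With no serving limits, use only broccoli: 421 mg / 128 mg = 3.289 servings × $0.70 = $2.30.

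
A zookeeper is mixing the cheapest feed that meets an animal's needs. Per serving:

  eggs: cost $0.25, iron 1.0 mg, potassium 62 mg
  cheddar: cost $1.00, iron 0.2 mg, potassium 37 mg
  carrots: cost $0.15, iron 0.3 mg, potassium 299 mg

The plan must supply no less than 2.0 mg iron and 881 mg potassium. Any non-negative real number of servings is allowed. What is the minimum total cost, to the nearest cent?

Check every corner: each single food scaled to meet both minima, and each pair solved so both constraints bind.
eggs only: max(2.0/1.0, 881/62) = 14.21 servings → $3.55.
cheddar only: max(2.0/0.2, 881/37) = 23.81 servings → $23.81.
carrots only: max(2.0/0.3, 881/299) = 6.667 servings → $1.00.
eggs + cheddar with both targets exact would need a negative amount; discard.
eggs + carrots with both tight: 1.19 servings and 2.7 servings → $0.70.
cheddar + carrots with both tight: 6.852 servings and 2.099 servings → $7.17.
Cheapest feasible corner: $0.70.

$0.70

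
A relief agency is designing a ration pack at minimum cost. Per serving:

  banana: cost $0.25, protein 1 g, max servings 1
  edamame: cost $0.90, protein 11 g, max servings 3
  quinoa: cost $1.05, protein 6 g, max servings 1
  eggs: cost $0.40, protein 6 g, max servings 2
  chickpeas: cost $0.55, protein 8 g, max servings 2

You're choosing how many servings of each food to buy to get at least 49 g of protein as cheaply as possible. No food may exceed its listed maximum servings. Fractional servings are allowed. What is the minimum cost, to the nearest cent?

Cost per g of protein: eggs $0.0667, chickpeas $0.0688, edamame $0.0818, quinoa $0.1750, banana $0.2500.
Take 2 servings of eggs: +12.0 g protein for $0.80 (total $0.80, still need 37.0 g).
Take 2 servings of chickpeas: +16.0 g protein for $1.10 (total $1.90, still need 21.0 g).
Take 1.909 servings of edamame: +21.0 g protein for $1.72 (total $3.62, still need 0.0 g).
Filling from the cheapest source first is optimal under one linear minimum: $3.62.

$3.62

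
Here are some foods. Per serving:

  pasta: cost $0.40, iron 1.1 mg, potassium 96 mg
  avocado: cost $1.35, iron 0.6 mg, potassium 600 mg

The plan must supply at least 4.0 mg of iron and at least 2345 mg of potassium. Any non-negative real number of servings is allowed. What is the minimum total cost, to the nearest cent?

Compare the cost at each extreme point of the feasible region.
pasta only: max(4.0/1.1, 2345/96) = 24.43 servings → $9.77.
avocado only: max(4.0/0.6, 2345/600) = 6.667 servings → $9.00.
pasta + avocado with both tight: 1.648 servings and 3.645 servings → $5.58.
The minimum over all feasible corners is $5.58.

$5.58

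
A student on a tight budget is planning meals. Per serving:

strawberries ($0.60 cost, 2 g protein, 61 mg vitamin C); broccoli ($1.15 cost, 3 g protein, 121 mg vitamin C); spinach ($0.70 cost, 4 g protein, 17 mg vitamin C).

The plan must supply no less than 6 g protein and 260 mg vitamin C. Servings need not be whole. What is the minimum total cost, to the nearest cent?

$2.47

At the optimum either one food covers both requirements or two foods hit both targets exactly; no other combination can be cheaper.
strawberries only: max(6/2, 260/61) = 4.262 servings → $2.56.
broccoli only: max(6/3, 260/121) = 2.149 servings → $2.47.
spinach only: max(6/4, 260/17) = 15.29 servings → $10.71.
strawberries + broccoli with both targets exact would need a negative amount; discard.
strawberries + spinach: intersection lies outside the first quadrant.
broccoli + spinach: intersection lies outside the first quadrant.
Cheapest feasible corner: $2.47.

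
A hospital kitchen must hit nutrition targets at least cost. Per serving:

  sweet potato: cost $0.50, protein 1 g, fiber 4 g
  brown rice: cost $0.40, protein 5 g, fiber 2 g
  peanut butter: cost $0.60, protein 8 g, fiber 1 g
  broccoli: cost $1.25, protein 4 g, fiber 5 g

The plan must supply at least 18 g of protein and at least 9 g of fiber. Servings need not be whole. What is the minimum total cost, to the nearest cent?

At the optimum either one food covers both requirements or two foods hit both targets exactly; no other combination can be cheaper.
sweet potato only: max(18/1, 9/4) = 18 servings → $9.00.
brown rice only: max(18/5, 9/2) = 4.5 servings → $1.80.
peanut butter only: max(18/8, 9/1) = 9 servings → $5.40.
broccoli only: max(18/4, 9/5) = 4.5 servings → $5.62.
sweet potato + brown rice with both tight: 0.5 servings and 3.5 servings → $1.65.
sweet potato + peanut butter with both tight: 1.742 servings and 2.032 servings → $2.09.
sweet potato + broccoli: intersection lies outside the first quadrant.
brown rice + peanut butter: intersection lies outside the first quadrant.
brown rice + broccoli with both tight: 3.176 servings and 0.5294 servings → $1.93.
peanut butter + broccoli with both tight: 1.5 servings and 1.5 servings → $2.77.
So the least-cost plan costs $1.65.

$1.65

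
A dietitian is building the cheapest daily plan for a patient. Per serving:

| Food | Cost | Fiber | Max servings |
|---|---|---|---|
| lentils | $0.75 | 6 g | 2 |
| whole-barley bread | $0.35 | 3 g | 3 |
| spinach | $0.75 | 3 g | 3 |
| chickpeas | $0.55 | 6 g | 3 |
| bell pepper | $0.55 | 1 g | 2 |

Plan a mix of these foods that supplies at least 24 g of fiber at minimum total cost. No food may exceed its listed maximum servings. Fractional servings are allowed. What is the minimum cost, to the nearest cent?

$2.35

Cost per g of fiber: chickpeas $0.0917, whole-barley bread $0.1167, lentils $0.1250, spinach $0.2500, bell pepper $0.5500.
Take 3 servings of chickpeas: +18.0 g fiber for $1.65 (total $1.65, still need 6.0 g).
Take 2 servings of whole-barley bread: +6.0 g fiber for $0.70 (total $2.35, still need 0.0 g).
Filling from the cheapest source first is optimal under one linear minimum: $2.35.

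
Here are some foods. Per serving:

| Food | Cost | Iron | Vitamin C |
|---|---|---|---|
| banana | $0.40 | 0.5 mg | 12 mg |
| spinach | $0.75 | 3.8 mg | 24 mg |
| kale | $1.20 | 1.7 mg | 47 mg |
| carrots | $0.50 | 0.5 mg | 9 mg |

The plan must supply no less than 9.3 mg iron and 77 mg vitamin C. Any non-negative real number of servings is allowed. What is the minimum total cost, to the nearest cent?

$2.27

An LP optimum is at a vertex; with two nutrient constraints at most two foods are used. Check each candidate.
banana only: max(9.3/0.5, 77/12) = 18.6 servings → $7.44.
spinach only: max(9.3/3.8, 77/24) = 3.208 servings → $2.41.
kale only: max(9.3/1.7, 77/47) = 5.471 servings → $6.56.
carrots only: max(9.3/0.5, 77/9) = 18.6 servings → $9.30.
banana + spinach with both tight: 2.065 servings and 2.176 servings → $2.46.
banana + kale with both targets exact would need a negative amount; discard.
banana + carrots with both targets exact would need a negative amount; discard.
spinach + kale with both tight: 2.222 servings and 0.5036 servings → $2.27.
spinach + carrots with both tight: 2.036 servings and 3.126 servings → $3.09.
kale + carrots: the both-tight solution has a negative serving — not a feasible corner.
So the least-cost plan costs $2.27.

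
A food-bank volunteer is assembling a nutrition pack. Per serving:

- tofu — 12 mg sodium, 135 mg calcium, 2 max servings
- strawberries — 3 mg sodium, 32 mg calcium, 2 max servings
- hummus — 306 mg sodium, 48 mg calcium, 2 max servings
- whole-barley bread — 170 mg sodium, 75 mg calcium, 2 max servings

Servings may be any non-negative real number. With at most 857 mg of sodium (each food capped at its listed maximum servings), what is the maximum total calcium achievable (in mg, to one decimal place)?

560.4 mg

Calcium per mg sodium: tofu 11.25, strawberries 10.67, whole-barley bread 0.4412, hummus 0.1569.
Take 2 servings of tofu: uses 24 mg sodium, +270.0 mg calcium (running total 270.0 mg).
Take 2 servings of strawberries: uses 6 mg sodium, +64.0 mg calcium (running total 334.0 mg).
Take 2 servings of whole-barley bread: uses 340 mg sodium, +150.0 mg calcium (running total 484.0 mg).
Take 1.592 servings of hummus: uses 487 mg sodium, +76.4 mg calcium (running total 560.4 mg).
Greedy by best ratio exhausts the sodium allowance optimally: 560.4 mg.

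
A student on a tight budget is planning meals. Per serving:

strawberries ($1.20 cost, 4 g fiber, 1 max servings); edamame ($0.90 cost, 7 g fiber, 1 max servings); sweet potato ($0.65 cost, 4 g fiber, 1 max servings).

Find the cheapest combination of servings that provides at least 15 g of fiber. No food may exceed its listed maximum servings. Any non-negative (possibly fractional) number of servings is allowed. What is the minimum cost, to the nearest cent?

$2.75

Cost per g of fiber: edamame $0.1286, sweet potato $0.1625, strawberries $0.3000.
Take 1 serving of edamame: +7.0 g fiber for $0.90 (total $0.90, still need 8.0 g).
Take 1 serving of sweet potato: +4.0 g fiber for $0.65 (total $1.55, still need 4.0 g).
Take 1 serving of strawberries: +4.0 g fiber for $1.20 (total $2.75, still need 0.0 g).
Filling from the cheapest source first is optimal under one linear minimum: $2.75.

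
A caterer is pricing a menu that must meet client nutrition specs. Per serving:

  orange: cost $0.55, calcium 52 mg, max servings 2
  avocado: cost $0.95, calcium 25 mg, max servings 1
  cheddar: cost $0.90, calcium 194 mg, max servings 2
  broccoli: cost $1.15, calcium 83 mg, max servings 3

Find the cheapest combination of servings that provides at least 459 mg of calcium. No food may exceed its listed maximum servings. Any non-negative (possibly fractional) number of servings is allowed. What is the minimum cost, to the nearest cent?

$2.55

Cost per mg of calcium: cheddar $0.0046, orange $0.0106, broccoli $0.0139, avocado $0.0380.
Take 2 servings of cheddar: +388.0 mg calcium for $1.80 (total $1.80, still need 71.0 mg).
Take 1.365 servings of orange: +71.0 mg calcium for $0.75 (total $2.55, still need 0.0 mg).
Filling from the cheapest source first is optimal under one linear minimum: $2.55.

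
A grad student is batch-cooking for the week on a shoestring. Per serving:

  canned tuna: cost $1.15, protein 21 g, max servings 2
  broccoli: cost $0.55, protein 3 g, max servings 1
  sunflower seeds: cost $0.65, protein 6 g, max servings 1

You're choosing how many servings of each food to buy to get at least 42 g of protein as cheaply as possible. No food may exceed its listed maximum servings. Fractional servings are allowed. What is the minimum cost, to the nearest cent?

$2.30

Cost per g of protein: canned tuna $0.0548, sunflower seeds $0.1083, broccoli $0.1833.
Take 2 servings of canned tuna: +42.0 g protein for $2.30 (total $2.30, still need 0.0 g).
Filling from the cheapest source first is optimal under one linear minimum: $2.30.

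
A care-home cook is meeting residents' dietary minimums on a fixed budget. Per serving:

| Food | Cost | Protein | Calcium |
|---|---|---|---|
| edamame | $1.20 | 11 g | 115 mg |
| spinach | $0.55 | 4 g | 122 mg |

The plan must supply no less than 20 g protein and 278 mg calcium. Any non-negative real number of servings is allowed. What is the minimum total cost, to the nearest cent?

$2.28

Two binding constraints pin down two serving amounts, so the optimal mix uses at most two foods. The candidates are each food alone (scaled to the tighter of protein/calcium) and each pair with both constraints tight.
edamame only: max(20/11, 278/115) = 2.417 servings → $2.90.
spinach only: max(20/4, 278/122) = 5 servings → $2.75.
edamame + spinach with both tight: 1.506 servings and 0.8594 servings → $2.28.
Cheapest feasible corner: $2.28.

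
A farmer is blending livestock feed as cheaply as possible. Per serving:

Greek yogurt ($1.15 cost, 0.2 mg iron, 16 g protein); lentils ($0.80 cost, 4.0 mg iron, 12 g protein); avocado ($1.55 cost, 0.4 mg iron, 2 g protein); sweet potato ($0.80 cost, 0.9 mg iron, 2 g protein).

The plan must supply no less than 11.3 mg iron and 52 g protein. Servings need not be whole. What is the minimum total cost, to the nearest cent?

$3.47

Greek yogurt only: max(11.3/0.2, 52/16) = 56.5 servings → $64.97.
lentils only: max(11.3/4.0, 52/12) = 4.333 servings → $3.47.
avocado only: max(11.3/0.4, 52/2) = 28.25 servings → $43.79.
sweet potato only: max(11.3/0.9, 52/2) = 26 servings → $20.80.
Greek yogurt + lentils with both tight: 1.175 servings and 2.766 servings → $3.56.
Greek yogurt + avocado: intersection lies outside the first quadrant.
Greek yogurt + sweet potato with both tight: 1.729 servings and 12.17 servings → $11.72.
lentils + avocado with both tight: 0.5625 servings and 22.62 servings → $35.52.
lentils + sweet potato: the both-tight solution has a negative serving — not a feasible corner.
avocado + sweet potato with both tight: 24.2 servings and 1.8 servings → $38.95.
Cheapest feasible corner: $3.47.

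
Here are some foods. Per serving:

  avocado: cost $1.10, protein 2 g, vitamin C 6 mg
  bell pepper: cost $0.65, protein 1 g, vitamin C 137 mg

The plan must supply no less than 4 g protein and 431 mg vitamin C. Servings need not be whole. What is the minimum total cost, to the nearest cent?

An LP optimum is at a vertex; with two nutrient constraints at most two foods are used. Check each candidate.
avocado only: max(4/2, 431/6) = 71.83 servings → $79.02.
bell pepper only: max(4/1, 431/137) = 4 servings → $2.60.
avocado + bell pepper with both tight: 0.4366 servings and 3.127 servings → $2.51.
So the least-cost plan costs $2.51.

$2.51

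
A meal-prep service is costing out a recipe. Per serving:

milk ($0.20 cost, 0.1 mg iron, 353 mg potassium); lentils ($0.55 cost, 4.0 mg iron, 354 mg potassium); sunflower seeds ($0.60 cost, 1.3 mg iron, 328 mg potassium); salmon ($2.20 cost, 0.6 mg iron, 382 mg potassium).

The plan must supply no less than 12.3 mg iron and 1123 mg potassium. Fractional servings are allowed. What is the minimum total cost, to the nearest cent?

$1.71

The cheapest plan sits at a corner of the feasible region — with two constraints it uses at most two foods.
milk only: max(12.3/0.1, 1123/353) = 123 servings → $24.60.
lentils only: max(12.3/4.0, 1123/354) = 3.172 servings → $1.74.
sunflower seeds only: max(12.3/1.3, 1123/328) = 9.462 servings → $5.68.
salmon only: max(12.3/0.6, 1123/382) = 20.5 servings → $45.10.
milk + lentils with both tight: 0.1001 servings and 3.072 servings → $1.71.
milk + sunflower seeds: the both-tight solution has a negative serving — not a feasible corner.
milk + salmon: the both-tight solution has a negative serving — not a feasible corner.
lentils + sunflower seeds with both tight: 3.022 servings and 0.1618 servings → $1.76.
lentils + salmon with both tight: 3.059 servings and 0.1047 servings → $1.91.
sunflower seeds + salmon with both targets exact would need a negative amount; discard.
So the least-cost plan costs $1.71.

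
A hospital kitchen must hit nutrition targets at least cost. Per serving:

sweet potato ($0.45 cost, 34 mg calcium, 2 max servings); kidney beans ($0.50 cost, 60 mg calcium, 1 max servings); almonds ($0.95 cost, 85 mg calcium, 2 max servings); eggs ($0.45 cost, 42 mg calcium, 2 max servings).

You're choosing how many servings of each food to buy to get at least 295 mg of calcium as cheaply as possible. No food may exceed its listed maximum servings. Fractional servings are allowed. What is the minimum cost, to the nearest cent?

$3.09

Cost per mg of calcium: kidney beans $0.0083, eggs $0.0107, almonds $0.0112, sweet potato $0.0132.
Take 1 serving of kidney beans: +60.0 mg calcium for $0.50 (total $0.50, still need 235.0 mg).
Take 2 servings of eggs: +84.0 mg calcium for $0.90 (total $1.40, still need 151.0 mg).
Take 1.776 servings of almonds: +151.0 mg calcium for $1.69 (total $3.09, still need 0.0 mg).
Filling from the cheapest source first is optimal under one linear minimum: $3.09.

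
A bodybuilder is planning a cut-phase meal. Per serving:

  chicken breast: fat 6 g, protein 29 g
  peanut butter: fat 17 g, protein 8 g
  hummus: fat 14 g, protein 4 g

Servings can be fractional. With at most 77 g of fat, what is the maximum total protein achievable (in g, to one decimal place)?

Protein per g fat: chicken breast 4.833, peanut butter 0.4706, hummus 0.2857.
With no serving limits, spend the whole fat allowance on chicken breast: 77 g / 6 g × 29 g = 372.2 g.

372.2 g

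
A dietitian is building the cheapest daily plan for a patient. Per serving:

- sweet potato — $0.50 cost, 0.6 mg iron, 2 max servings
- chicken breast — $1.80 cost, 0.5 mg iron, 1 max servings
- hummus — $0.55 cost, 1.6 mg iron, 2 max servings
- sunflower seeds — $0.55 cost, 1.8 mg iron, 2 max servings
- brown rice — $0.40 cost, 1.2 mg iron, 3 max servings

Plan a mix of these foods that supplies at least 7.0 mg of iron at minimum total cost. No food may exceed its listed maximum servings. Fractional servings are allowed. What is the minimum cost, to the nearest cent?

Cost per mg of iron: sunflower seeds $0.3056, brown rice $0.3333, hummus $0.3438, sweet potato $0.8333, chicken breast $3.6000.
Take 2 servings of sunflower seeds: +3.6 mg iron for $1.10 (total $1.10, still need 3.4 mg).
Take 2.833 servings of brown rice: +3.4 mg iron for $1.13 (total $2.23, still need 0.0 mg).
Greedy by cheapest-per-mg is optimal for a single linear constraint, so the minimum cost is $2.23.

$2.23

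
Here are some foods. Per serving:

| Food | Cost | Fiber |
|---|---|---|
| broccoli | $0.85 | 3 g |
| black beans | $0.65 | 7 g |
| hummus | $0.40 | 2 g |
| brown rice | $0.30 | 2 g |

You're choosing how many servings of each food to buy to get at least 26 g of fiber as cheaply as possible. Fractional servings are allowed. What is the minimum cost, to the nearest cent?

Cost per g of fiber: black beans $0.0929, brown rice $0.1500, hummus $0.2000, broccoli $0.2833.
With no serving limits, use only black beans: 26 g / 7 g = 3.714 servings × $0.65 = $2.41.

$2.41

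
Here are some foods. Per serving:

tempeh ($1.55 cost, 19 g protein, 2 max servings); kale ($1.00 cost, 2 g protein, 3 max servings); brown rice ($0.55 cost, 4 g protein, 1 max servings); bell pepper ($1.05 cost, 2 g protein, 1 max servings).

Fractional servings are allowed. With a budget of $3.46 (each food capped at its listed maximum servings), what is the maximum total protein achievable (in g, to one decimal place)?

Protein per dollar: tempeh 12.26, brown rice 7.273, kale 2, bell pepper 1.905.
Take 2 servings of tempeh: spends $3.10, +38.0 g protein (running total 38.0 g).
Take 0.6545 servings of brown rice: spends $0.36, +2.6 g protein (running total 40.6 g).
Filling greedily by protein-per-dollar is optimal for one linear limit, giving 40.6 g.

40.6 g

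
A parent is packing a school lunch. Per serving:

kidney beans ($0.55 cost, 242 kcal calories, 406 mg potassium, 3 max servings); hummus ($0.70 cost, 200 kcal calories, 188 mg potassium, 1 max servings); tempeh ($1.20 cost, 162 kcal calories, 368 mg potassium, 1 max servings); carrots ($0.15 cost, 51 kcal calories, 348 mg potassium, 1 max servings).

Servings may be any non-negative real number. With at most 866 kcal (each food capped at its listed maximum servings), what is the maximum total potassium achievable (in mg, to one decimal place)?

1811.5 mg

Potassium per kcal: carrots 6.824, tempeh 2.272, kidney beans 1.678, hummus 0.94.
Take 1 serving of carrots: uses 51 kcal, +348.0 mg potassium (running total 348.0 mg).
Take 1 serving of tempeh: uses 162 kcal, +368.0 mg potassium (running total 716.0 mg).
Take 2.698 servings of kidney beans: uses 653 kcal, +1095.5 mg potassium (running total 1811.5 mg).
Filling greedily by potassium-per-kcal is optimal for one linear limit, giving 1811.5 mg.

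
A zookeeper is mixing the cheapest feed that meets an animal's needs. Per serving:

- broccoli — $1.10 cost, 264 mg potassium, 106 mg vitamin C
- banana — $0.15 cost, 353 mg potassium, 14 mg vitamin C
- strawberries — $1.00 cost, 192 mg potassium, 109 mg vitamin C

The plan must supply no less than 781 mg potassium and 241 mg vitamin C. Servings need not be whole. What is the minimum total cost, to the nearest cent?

The cheapest plan sits at a corner of the feasible region — with two constraints it uses at most two foods.
broccoli only: max(781/264, 241/106) = 2.958 servings → $3.25.
banana only: max(781/353, 241/14) = 17.21 servings → $2.58.
strawberries only: max(781/192, 241/109) = 4.068 servings → $4.07.
broccoli + banana with both tight: 2.199 servings and 0.5682 servings → $2.50.
broccoli + strawberries: intersection lies outside the first quadrant.
banana + strawberries with both tight: 1.086 servings and 2.072 servings → $2.23.
The minimum over all feasible corners is $2.23.

$2.23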